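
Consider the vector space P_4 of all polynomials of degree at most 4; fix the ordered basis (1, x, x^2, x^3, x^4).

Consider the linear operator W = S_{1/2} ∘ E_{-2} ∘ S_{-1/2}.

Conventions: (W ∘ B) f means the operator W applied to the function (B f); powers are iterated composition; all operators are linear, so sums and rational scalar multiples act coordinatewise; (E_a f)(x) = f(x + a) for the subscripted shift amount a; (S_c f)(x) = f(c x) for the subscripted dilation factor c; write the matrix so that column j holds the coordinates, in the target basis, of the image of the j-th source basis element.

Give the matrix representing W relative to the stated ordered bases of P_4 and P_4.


image of 1: 1
image of x: -(1/4)x + 1
image of x^2: (1/16)x^2 - (1/2)x + 1
image of x^3: -(1/64)x^3 + (3/16)x^2 - (3/4)x + 1
image of x^4: (1/256)x^4 - (1/16)x^3 + (3/8)x^2 - x + 1
each image's coordinates form column j of the matrix

the matrix is [[1, 1, 1, 1, 1]; [0, -1/4, -1/2, -3/4, -1]; [0, 0, 1/16, 3/16, 3/8]; [0, 0, 0, -1/64, -1/16]; [0, 0, 0, 0, 1/256]] (rows listed top to bottom)


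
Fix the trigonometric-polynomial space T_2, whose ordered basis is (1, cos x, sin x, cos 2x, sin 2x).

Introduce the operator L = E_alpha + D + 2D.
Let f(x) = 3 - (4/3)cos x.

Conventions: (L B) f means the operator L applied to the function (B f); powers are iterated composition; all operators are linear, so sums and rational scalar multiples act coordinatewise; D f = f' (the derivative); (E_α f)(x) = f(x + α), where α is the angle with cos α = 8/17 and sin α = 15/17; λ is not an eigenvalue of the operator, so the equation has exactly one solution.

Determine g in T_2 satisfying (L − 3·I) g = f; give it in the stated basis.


the image equals g(x) = -3/2 + (172/1095)cos x - (88/365)sin x

write g with unknown coordinates in the stated basis and equate coefficients in (L − 3·I) g = f
solving from the highest basis element down gives g = -3/2 + (172/1095)cos x - (88/365)sin x
check: L g = -3/2 - (944/1095)cos x - (264/365)sin x
so L g − 3·g = 3 - (4/3)cos x = f ✓


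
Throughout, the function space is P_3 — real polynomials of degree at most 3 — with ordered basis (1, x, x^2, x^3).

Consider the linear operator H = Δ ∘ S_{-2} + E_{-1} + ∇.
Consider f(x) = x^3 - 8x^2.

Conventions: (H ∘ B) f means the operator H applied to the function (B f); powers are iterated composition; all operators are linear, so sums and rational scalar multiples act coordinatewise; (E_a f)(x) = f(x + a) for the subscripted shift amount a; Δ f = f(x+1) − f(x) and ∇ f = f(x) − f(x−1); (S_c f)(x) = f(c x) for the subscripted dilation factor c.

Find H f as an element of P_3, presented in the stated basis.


the result is g(x) = x^3 - 32x^2 - 88x - 40

S_{-2} f = -8x^3 - 32x^2
Δ S_{-2} f = -24x^2 - 88x - 40
E_{-1} f = x^3 - 11x^2 + 19x - 9
∇ f = 3x^2 - 19x + 9
(Δ ∘ S_{-2} + E_{-1} + ∇) f = x^3 - 32x^2 - 88x - 40


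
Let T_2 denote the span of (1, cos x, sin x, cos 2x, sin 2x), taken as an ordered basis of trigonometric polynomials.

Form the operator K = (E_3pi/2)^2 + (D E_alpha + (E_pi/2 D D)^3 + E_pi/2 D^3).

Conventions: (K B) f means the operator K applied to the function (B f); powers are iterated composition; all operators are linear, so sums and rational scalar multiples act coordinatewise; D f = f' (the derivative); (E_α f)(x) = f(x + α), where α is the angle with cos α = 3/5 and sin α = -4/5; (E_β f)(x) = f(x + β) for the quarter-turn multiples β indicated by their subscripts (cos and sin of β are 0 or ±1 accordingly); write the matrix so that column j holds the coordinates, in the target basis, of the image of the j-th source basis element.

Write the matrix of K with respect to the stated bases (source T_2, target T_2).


the matrix is [[1, 0, 0, 0, 0]; [0, 4/5, 8/5, 0, 0]; [0, -8/5, 4/5, 0, 0]; [0, 0, 0, 1673/25, 186/25]; [0, 0, 0, -186/25, 1673/25]] (rows listed top to bottom)

image of 1: 1
image of cos x: (4/5)cos x - (8/5)sin x
image of sin x: (8/5)cos x + (4/5)sin x
image of cos 2x: (1673/25)cos 2x - (186/25)sin 2x
image of sin 2x: (186/25)cos 2x + (1673/25)sin 2x
each image's coordinates form column j of the matrix


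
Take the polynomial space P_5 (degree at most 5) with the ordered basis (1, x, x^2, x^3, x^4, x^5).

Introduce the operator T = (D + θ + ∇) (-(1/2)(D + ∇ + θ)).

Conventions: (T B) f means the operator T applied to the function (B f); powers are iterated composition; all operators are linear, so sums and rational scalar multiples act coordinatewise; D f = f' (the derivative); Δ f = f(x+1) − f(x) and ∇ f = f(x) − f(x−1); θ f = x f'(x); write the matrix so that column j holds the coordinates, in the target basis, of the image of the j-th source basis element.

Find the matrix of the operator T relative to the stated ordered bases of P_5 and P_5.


the matrix is [[0, -1, -3, 9/2, -9, 35/2]; [0, -1/2, -6, -6, 14, -40]; [0, 0, -2, -15, -6, 25]; [0, 0, 0, -9/2, -28, 0]; [0, 0, 0, 0, -8, -45]; [0, 0, 0, 0, 0, -25/2]] (rows listed top to bottom)

image of 1: 0
image of x: -(1/2)x - 1
image of x^2: -2x^2 - 6x - 3
image of x^3: -(9/2)x^3 - 15x^2 - 6x + 9/2
image of x^4: -8x^4 - 28x^3 - 6x^2 + 14x - 9
image of x^5: -(25/2)x^5 - 45x^4 + 25x^2 - 40x + 35/2
each image's coordinates form column j of the matrix


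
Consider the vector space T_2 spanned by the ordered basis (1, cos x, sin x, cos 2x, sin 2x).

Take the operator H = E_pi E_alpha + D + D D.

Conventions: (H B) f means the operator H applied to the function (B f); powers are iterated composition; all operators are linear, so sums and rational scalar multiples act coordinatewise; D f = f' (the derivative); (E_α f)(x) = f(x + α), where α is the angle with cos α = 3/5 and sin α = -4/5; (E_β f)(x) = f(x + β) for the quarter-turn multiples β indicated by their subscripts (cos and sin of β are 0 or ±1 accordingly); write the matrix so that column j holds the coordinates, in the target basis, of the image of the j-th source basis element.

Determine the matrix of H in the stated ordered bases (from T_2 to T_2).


the matrix is [[1, 0, 0, 0, 0]; [0, -8/5, 9/5, 0, 0]; [0, -9/5, -8/5, 0, 0]; [0, 0, 0, -107/25, 26/25]; [0, 0, 0, -26/25, -107/25]] (rows listed top to bottom)

image of 1: 1
image of cos x: -(8/5)cos x - (9/5)sin x
image of sin x: (9/5)cos x - (8/5)sin x
image of cos 2x: -(107/25)cos 2x - (26/25)sin 2x
image of sin 2x: (26/25)cos 2x - (107/25)sin 2x
each image's coordinates form column j of the matrix


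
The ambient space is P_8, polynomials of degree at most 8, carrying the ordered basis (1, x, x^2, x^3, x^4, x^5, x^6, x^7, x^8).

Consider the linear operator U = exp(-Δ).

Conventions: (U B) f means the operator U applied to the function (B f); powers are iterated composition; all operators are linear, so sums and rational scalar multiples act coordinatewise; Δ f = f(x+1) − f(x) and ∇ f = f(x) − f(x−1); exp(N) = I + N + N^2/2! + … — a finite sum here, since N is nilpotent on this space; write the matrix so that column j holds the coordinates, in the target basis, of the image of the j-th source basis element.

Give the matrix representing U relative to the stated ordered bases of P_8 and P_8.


the matrix is [[1, -1, 0, 1, 1, -2, -9, -9, 50]; [0, 1, -2, 0, 4, 5, -12, -63, -72]; [0, 0, 1, -3, 0, 10, 15, -42, -252]; [0, 0, 0, 1, -4, 0, 20, 35, -112]; [0, 0, 0, 0, 1, -5, 0, 35, 70]; [0, 0, 0, 0, 0, 1, -6, 0, 56]; [0, 0, 0, 0, 0, 0, 1, -7, 0]; [0, 0, 0, 0, 0, 0, 0, 1, -8]; [0, 0, 0, 0, 0, 0, 0, 0, 1]] (rows listed top to bottom)

image of 1: 1
image of x: x - 1
image of x^2: x^2 - 2x
image of x^3: x^3 - 3x^2 + 1
image of x^4: x^4 - 4x^3 + 4x + 1
image of x^5: x^5 - 5x^4 + 10x^2 + 5x - 2
image of x^6: x^6 - 6x^5 + 20x^3 + 15x^2 - 12x - 9
image of x^7: x^7 - 7x^6 + 35x^4 + 35x^3 - 42x^2 - 63x - 9
image of x^8: x^8 - 8x^7 + 56x^5 + 70x^4 - 112x^3 - 252x^2 - 72x + 50
each image's coordinates form column j of the matrix


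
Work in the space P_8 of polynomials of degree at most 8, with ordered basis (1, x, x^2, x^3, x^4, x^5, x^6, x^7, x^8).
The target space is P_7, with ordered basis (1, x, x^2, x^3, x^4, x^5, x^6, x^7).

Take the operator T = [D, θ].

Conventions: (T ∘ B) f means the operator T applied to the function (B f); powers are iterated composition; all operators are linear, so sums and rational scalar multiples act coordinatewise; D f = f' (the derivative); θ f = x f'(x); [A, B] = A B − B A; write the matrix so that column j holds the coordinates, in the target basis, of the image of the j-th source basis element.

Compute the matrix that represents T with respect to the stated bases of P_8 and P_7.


image of 1: 0
image of x: 1
image of x^2: 2x
image of x^3: 3x^2
image of x^4: 4x^3
image of x^5: 5x^4
image of x^6: 6x^5
image of x^7: 7x^6
image of x^8: 8x^7
each image's coordinates form column j of the matrix

the matrix is [[0, 1, 0, 0, 0, 0, 0, 0, 0]; [0, 0, 2, 0, 0, 0, 0, 0, 0]; [0, 0, 0, 3, 0, 0, 0, 0, 0]; [0, 0, 0, 0, 4, 0, 0, 0, 0]; [0, 0, 0, 0, 0, 5, 0, 0, 0]; [0, 0, 0, 0, 0, 0, 6, 0, 0]; [0, 0, 0, 0, 0, 0, 0, 7, 0]; [0, 0, 0, 0, 0, 0, 0, 0, 8]] (rows listed top to bottom)


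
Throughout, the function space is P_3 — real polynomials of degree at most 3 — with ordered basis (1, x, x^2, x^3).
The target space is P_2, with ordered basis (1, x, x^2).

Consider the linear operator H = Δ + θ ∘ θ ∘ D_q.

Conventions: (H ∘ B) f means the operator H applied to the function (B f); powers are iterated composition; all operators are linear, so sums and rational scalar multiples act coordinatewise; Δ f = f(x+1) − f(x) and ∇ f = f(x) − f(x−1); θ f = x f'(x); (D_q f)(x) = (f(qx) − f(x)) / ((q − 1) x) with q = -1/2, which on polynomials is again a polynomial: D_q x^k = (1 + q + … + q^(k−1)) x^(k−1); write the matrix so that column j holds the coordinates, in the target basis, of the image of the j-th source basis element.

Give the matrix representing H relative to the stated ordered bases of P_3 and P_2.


the matrix is [[0, 1, 1, 1]; [0, 0, 5/2, 3]; [0, 0, 0, 6]] (rows listed top to bottom)

image of 1: 0
image of x: 1
image of x^2: (5/2)x + 1
image of x^3: 6x^2 + 3x + 1
each image's coordinates form column j of the matrix


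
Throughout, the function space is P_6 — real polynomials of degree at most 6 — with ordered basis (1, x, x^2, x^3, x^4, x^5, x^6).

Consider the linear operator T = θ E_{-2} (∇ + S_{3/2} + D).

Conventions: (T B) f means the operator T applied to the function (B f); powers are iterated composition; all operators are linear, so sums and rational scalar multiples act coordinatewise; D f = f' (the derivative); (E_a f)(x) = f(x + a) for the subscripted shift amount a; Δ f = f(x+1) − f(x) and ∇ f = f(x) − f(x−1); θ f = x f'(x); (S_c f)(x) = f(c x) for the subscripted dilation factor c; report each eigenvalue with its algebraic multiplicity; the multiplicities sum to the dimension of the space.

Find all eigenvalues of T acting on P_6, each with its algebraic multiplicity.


image of 1: 0
image of x: (3/2)x
image of x^2: (9/2)x^2 - 5x
image of x^3: (81/8)x^3 - (57/2)x^2 + (27/2)x
image of x^4: (81/4)x^4 - (195/2)x^3 + 135x^2 - 38x
image of x^5: (1215/32)x^5 - (1055/4)x^4 + (2565/4)x^3 - 595x^2 + (245/2)x
image of x^6: (2187/32)x^6 - (9975/16)x^5 + (8775/4)x^4 - (7215/2)x^3 + (5115/2)x^2 - 441x
the matrix is upper triangular; its diagonal is (0, 3/2, 9/2, 81/8, 81/4, 1215/32, 2187/32)
for a triangular matrix the eigenvalues are the diagonal entries, with algebraic multiplicity their repetition count

λ = 0 (multiplicity 1), λ = 3/2 (multiplicity 1), λ = 9/2 (multiplicity 1), λ = 81/8 (multiplicity 1), λ = 81/4 (multiplicity 1), λ = 1215/32 (multiplicity 1), λ = 2187/32 (multiplicity 1)


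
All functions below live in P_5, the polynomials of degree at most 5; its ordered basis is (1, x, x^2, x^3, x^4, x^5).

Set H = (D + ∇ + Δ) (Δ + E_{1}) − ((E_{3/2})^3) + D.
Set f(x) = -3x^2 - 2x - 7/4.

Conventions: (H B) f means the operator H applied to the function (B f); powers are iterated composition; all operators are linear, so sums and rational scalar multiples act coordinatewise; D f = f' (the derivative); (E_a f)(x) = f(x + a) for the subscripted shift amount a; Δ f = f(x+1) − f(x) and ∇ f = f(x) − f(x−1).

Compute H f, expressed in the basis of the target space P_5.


the image equals g(x) = 3x^2 + 5x + 55/2

Δ f = -6x - 5
E_{1} f = -3x^2 - 8x - 27/4
(Δ + E_{1}) f = -3x^2 - 14x - 47/4
D (Δ + E_{1}) f = -6x - 14
∇ (Δ + E_{1}) f = -6x - 11
Δ (Δ + E_{1}) f = -6x - 17
(D + ∇ + Δ) (Δ + E_{1}) f = -18x - 42
E_{3/2} f = -3x^2 - 11x - 23/2
E_{3/2} E_{3/2} f = -3x^2 - 20x - 139/4
E_{3/2} E_{3/2} E_{3/2} f = -3x^2 - 29x - 143/2
(-((E_{3/2})^3)) f = 3x^2 + 29x + 143/2
D f = -6x - 2
((D + ∇ + Δ) (Δ + E_{1}) − ((E_{3/2})^3) + D) f = 3x^2 + 5x + 55/2


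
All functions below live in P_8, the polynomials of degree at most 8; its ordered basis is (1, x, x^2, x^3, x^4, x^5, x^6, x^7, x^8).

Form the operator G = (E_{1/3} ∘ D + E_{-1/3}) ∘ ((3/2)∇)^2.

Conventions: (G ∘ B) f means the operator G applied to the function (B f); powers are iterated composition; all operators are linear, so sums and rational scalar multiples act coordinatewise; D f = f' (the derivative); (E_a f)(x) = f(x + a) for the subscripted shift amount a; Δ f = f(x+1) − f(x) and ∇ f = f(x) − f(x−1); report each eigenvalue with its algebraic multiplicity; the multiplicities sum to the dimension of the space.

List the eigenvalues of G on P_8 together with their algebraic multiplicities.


λ = 0 (multiplicity 9)

image of 1: 0
image of x: 0
image of x^2: 9/2
image of x^3: (27/2)x - 9/2
image of x^4: 27x^2 - 18x + 33/2
image of x^5: 45x^3 - 45x^2 + (165/2)x - 325/6
image of x^6: (135/2)x^4 - 90x^3 + (495/2)x^2 - 325x + 1007/6
image of x^7: (189/2)x^5 - (315/2)x^4 + (1155/2)x^3 - (2275/2)x^2 + (7049/6)x - 8617/18
image of x^8: 126x^6 - 252x^5 + 1155x^4 - (9100/3)x^3 + (14098/3)x^2 - (34468/9)x + 209161/162
the matrix is upper triangular; its diagonal is (0, 0, 0, 0, 0, 0, 0, 0, 0)
for a triangular matrix the eigenvalues are the diagonal entries, with algebraic multiplicity their repetition count


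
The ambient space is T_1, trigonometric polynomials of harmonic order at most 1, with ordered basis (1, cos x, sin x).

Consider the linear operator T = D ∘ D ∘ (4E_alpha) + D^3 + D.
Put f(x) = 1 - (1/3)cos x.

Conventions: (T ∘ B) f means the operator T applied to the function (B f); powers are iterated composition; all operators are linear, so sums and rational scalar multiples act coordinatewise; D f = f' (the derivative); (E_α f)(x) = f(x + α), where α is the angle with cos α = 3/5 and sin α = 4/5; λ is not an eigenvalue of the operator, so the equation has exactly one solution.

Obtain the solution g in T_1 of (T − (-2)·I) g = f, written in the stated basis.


write g with unknown coordinates in the stated basis and equate coefficients in (T − (-2)·I) g = f
solving from the highest basis element down gives g = 1/2 + (1/78)cos x + (4/39)sin x
check: T g = -(14/39)cos x - (8/39)sin x
so T g − (-2)·g = 1 - (1/3)cos x = f ✓

the image equals g(x) = 1/2 + (1/78)cos x + (4/39)sin x


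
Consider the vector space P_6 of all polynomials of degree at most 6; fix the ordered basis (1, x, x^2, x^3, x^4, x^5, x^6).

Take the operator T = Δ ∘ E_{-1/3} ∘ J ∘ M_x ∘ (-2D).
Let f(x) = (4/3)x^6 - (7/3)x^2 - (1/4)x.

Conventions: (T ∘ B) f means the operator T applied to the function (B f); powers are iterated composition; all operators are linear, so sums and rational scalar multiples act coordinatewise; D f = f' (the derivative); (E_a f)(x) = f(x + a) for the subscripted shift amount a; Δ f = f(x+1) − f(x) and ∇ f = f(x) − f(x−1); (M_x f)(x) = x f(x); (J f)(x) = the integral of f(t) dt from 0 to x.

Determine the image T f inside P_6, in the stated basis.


the image equals g(x) = -16x^6 - 16x^5 - (80/3)x^4 - (400/27)x^3 + (76/27)x^2 + (361/162)x + 20117/20412

D f = 8x^5 - (14/3)x - 1/4
(-2D) f = -16x^5 + (28/3)x + 1/2
M_x (-2D) f = -16x^6 + (28/3)x^2 + (1/2)x
J M_x (-2D) f = -(16/7)x^7 + (28/9)x^3 + (1/4)x^2
E_{-1/3} J M_x (-2D) f = -(16/7)x^7 + (16/3)x^6 - (16/3)x^5 + (80/27)x^4 + (172/81)x^3 - (863/324)x^2 + (1237/1458)x - 5291/61236
Δ E_{-1/3} J M_x (-2D) f = -16x^6 - 16x^5 - (80/3)x^4 - (400/27)x^3 + (76/27)x^2 + (361/162)x + 20117/20412


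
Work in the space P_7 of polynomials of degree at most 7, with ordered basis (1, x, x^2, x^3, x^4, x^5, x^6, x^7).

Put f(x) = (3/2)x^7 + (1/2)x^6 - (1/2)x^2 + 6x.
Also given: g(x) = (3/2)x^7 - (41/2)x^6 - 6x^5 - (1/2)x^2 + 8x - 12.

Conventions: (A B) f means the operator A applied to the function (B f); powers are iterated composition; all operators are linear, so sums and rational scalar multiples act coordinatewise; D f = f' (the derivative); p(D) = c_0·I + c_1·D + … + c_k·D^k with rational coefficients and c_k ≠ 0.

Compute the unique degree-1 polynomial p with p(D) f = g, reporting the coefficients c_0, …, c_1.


D^0 f = (3/2)x^7 + (1/2)x^6 - (1/2)x^2 + 6x
D^1 f = (21/2)x^6 + 3x^5 - x + 6
matching coefficients of g against c_0 f + c_1 Df + … from the top degree down determines the c_i
solution: c_0 = 1, c_1 = -2

p(D) = I − 2·D, i.e. c_0 = 1, c_1 = -2


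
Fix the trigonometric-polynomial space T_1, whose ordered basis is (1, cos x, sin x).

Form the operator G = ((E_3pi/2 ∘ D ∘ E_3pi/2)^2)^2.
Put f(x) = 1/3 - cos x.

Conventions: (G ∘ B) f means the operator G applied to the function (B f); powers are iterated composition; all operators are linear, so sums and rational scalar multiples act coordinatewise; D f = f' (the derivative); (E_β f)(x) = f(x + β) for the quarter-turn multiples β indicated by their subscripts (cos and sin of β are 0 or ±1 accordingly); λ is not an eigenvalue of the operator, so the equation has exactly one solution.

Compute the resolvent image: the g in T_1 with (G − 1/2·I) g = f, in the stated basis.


g(x) = -2/3 - 2cos x

write g with unknown coordinates in the stated basis and equate coefficients in (G − 1/2·I) g = f
solving from the highest basis element down gives g = -2/3 - 2cos x
check: G g = -2cos x
so G g − 1/2·g = 1/3 - cos x = f ✓


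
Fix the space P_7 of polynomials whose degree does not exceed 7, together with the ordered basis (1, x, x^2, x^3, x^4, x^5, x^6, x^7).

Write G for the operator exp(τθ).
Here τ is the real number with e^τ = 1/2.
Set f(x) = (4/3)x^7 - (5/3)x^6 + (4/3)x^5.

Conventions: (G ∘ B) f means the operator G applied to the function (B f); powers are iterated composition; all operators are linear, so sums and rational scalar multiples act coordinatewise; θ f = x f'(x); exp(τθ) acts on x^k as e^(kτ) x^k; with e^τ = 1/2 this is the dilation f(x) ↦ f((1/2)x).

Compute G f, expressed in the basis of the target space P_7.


exp(τθ) x^k = e^(kτ) x^k; with e^τ = 1/2 this sends x^k to (1/2)^k x^k
x^5 ↦ 1/32 x^5
x^6 ↦ 1/64 x^6
x^7 ↦ 1/128 x^7
applying this coordinatewise to f: exp(τθ) f = (1/96)x^7 - (5/192)x^6 + (1/24)x^5

g(x) = (1/96)x^7 - (5/192)x^6 + (1/24)x^5


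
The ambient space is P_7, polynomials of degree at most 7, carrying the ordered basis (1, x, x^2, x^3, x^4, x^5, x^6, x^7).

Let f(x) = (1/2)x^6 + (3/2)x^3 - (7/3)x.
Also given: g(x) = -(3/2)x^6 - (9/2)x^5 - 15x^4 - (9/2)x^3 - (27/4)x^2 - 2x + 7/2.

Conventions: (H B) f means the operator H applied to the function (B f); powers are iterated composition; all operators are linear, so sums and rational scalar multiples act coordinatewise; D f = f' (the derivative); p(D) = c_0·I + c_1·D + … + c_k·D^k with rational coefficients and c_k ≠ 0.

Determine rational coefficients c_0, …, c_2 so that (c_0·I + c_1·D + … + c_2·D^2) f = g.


c_0 = -3, c_1 = -3/2, c_2 = -1

D^0 f = (1/2)x^6 + (3/2)x^3 - (7/3)x
D^1 f = 3x^5 + (9/2)x^2 - 7/3
D^2 f = 15x^4 + 9x
matching coefficients of g against c_0 f + c_1 Df + … from the top degree down determines the c_i
solution: c_0 = -3, c_1 = -3/2, c_2 = -1


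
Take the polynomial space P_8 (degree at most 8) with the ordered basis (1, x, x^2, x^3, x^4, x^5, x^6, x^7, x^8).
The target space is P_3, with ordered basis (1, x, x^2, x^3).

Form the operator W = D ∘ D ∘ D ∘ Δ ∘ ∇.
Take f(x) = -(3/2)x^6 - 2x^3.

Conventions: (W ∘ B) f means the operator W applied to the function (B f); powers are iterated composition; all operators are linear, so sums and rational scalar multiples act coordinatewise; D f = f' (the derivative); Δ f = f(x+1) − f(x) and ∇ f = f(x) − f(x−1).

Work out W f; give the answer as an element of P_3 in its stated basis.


the image equals g(x) = -1080x

∇ f = -9x^5 + (45/2)x^4 - 30x^3 + (33/2)x^2 - 3x - 1/2
Δ ∇ f = -45x^4 - 45x^2 - 12x - 3
D (Δ ∘ ∇) f = -180x^3 - 90x - 12
D D (Δ ∘ ∇) f = -540x^2 - 90
D D D (Δ ∘ ∇) f = -1080x


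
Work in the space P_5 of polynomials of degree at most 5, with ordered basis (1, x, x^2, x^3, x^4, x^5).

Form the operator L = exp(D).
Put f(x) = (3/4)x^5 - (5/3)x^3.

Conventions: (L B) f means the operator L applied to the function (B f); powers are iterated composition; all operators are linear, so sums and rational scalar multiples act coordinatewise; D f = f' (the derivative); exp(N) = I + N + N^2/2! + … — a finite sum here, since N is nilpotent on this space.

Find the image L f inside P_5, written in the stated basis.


order-1 term: (15/4)x^4 - 5x^2
order-2 term: (15/2)x^3 - 5x
order-3 term: (15/2)x^2 - 5/3
order-4 term: (15/4)x
order-5 term: 3/4
the series for exp(D) f terminates at order 5
exp(D) f = (3/4)x^5 + (15/4)x^4 + (35/6)x^3 + (5/2)x^2 - (5/4)x - 11/12

the image equals g(x) = (3/4)x^5 + (15/4)x^4 + (35/6)x^3 + (5/2)x^2 - (5/4)x - 11/12


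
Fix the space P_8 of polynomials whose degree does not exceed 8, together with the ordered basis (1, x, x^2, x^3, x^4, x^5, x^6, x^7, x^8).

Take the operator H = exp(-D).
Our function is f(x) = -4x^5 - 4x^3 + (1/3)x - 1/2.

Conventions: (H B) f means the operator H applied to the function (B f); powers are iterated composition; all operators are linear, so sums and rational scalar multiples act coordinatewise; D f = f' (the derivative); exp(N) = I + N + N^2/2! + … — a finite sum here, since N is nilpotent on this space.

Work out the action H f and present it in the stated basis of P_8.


order-1 term: 20x^4 + 12x^2 - 1/3
order-2 term: -40x^3 - 12x
order-3 term: 40x^2 + 4
order-4 term: -20x
order-5 term: 4
the series for exp(-D) f terminates at order 5
exp(-D) f = -4x^5 + 20x^4 - 44x^3 + 52x^2 - (95/3)x + 43/6

the result is g(x) = -4x^5 + 20x^4 - 44x^3 + 52x^2 - (95/3)x + 43/6


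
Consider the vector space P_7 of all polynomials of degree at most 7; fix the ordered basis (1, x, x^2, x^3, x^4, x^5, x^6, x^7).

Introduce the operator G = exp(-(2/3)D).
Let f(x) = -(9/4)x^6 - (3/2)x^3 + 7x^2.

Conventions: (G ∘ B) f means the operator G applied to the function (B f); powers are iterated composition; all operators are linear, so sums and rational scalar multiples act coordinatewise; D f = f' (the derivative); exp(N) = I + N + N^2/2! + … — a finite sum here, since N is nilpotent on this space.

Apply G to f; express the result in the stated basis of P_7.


order-1 term: 9x^5 + 3x^2 - (28/3)x
order-2 term: -15x^4 - 2x + 28/9
order-3 term: (40/3)x^3 + 4/9
order-4 term: -(20/3)x^2
order-5 term: (16/9)x
order-6 term: -16/81
the series for exp(-(2/3)D) f terminates at order 6
exp(-(2/3)D) f = -(9/4)x^6 + 9x^5 - 15x^4 + (71/6)x^3 + (10/3)x^2 - (86/9)x + 272/81

g(x) = -(9/4)x^6 + 9x^5 - 15x^4 + (71/6)x^3 + (10/3)x^2 - (86/9)x + 272/81


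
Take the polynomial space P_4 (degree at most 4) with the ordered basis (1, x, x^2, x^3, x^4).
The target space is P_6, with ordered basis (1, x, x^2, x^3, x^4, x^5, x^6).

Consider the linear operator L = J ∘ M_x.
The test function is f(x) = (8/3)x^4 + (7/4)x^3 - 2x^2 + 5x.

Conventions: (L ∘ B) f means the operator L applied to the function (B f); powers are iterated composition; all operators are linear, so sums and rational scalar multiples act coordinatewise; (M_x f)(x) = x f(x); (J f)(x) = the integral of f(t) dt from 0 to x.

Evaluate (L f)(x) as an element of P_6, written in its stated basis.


M_x f = (8/3)x^5 + (7/4)x^4 - 2x^3 + 5x^2
J M_x f = (4/9)x^6 + (7/20)x^5 - (1/2)x^4 + (5/3)x^3

the image equals g(x) = (4/9)x^6 + (7/20)x^5 - (1/2)x^4 + (5/3)x^3


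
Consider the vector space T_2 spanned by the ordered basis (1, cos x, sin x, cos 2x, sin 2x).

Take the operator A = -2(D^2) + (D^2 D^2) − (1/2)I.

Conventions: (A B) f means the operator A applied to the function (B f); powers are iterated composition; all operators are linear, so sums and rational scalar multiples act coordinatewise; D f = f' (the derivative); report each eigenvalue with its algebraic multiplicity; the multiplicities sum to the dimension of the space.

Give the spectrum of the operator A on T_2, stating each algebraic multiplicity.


image of 1: -1/2
image of cos x: (5/2)cos x
image of sin x: (5/2)sin x
image of cos 2x: (47/2)cos 2x
image of sin 2x: (47/2)sin 2x
the matrix is diagonal; its diagonal is (-1/2, 5/2, 5/2, 47/2, 47/2)
for a triangular matrix the eigenvalues are the diagonal entries, with algebraic multiplicity their repetition count

λ = -1/2 (multiplicity 1), λ = 5/2 (multiplicity 2), λ = 47/2 (multiplicity 2)


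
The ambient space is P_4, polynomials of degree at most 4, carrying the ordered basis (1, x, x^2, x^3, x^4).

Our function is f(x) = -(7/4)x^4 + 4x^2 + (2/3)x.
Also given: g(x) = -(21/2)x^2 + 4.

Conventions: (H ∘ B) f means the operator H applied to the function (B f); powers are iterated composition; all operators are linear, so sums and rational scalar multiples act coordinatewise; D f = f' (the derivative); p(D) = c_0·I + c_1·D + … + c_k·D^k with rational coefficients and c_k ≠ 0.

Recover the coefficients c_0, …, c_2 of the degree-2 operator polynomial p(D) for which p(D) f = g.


p(D) = (1/2)·D^2, i.e. c_0 = 0, c_1 = 0, c_2 = 1/2

D^0 f = -(7/4)x^4 + 4x^2 + (2/3)x
D^1 f = -7x^3 + 8x + 2/3
D^2 f = -21x^2 + 8
matching coefficients of g against c_0 f + c_1 Df + … from the top degree down determines the c_i
solution: c_0 = 0, c_1 = 0, c_2 = 1/2


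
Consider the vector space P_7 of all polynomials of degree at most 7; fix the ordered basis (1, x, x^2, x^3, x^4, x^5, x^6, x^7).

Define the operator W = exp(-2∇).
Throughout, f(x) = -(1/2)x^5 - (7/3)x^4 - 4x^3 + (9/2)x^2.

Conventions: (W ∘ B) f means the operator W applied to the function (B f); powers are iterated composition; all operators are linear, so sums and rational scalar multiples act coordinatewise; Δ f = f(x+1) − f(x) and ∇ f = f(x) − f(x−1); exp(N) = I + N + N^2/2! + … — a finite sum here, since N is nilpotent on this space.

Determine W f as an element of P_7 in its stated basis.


order-1 term: 5x^4 + (26/3)x^3 + 6x^2 - (85/3)x + 40/3
order-2 term: -20x^3 + 4x^2 - 6x + 92/3
order-3 term: 40x^2 - (136/3)x + 20
order-4 term: -40x + 128/3
order-5 term: 16
the series for exp(-2∇) f terminates at order 5
exp(-2∇) f = -(1/2)x^5 + (8/3)x^4 - (46/3)x^3 + (109/2)x^2 - (359/3)x + 368/3

g(x) = -(1/2)x^5 + (8/3)x^4 - (46/3)x^3 + (109/2)x^2 - (359/3)x + 368/3


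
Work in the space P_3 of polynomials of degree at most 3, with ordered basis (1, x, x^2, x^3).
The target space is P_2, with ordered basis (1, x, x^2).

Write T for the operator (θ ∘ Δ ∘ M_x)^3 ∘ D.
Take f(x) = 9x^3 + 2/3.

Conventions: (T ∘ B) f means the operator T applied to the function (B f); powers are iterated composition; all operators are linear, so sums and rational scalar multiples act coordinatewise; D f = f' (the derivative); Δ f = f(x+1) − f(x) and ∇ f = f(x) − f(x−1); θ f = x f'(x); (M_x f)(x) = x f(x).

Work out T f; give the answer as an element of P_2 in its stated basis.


the result is g(x) = 5832x^2 + 4212x

D f = 27x^2
M_x D f = 27x^3
Δ M_x D f = 81x^2 + 81x + 27
θ Δ M_x D f = 162x^2 + 81x
M_x (θ ∘ Δ ∘ M_x) D f = 162x^3 + 81x^2
Δ M_x (θ ∘ Δ ∘ M_x) D f = 486x^2 + 648x + 243
θ Δ M_x (θ ∘ Δ ∘ M_x) D f = 972x^2 + 648x
M_x (θ ∘ Δ ∘ M_x) (θ ∘ Δ ∘ M_x) D f = 972x^3 + 648x^2
Δ M_x (θ ∘ Δ ∘ M_x) (θ ∘ Δ ∘ M_x) D f = 2916x^2 + 4212x + 1620
θ Δ M_x (θ ∘ Δ ∘ M_x) (θ ∘ Δ ∘ M_x) D f = 5832x^2 + 4212x


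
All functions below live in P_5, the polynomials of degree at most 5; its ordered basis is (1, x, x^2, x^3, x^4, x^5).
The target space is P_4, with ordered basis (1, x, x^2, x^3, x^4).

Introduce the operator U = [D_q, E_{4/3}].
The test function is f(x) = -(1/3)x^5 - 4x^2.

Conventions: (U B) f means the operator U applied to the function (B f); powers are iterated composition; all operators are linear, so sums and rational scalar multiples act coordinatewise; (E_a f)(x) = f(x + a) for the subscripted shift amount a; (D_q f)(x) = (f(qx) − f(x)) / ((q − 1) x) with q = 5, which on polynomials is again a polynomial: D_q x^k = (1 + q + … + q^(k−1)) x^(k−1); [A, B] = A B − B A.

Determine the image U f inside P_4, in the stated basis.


the image equals g(x) = (9376/9)x^3 + (70016/27)x^2 + (196096/81)x + 203840/243

E_{4/3} f = -(1/3)x^5 - (20/9)x^4 - (160/27)x^3 - (964/81)x^2 - (3872/243)x - 6208/729
D_q E_{4/3} f = -(781/3)x^4 - (1040/3)x^3 - (4960/27)x^2 - (1928/27)x - 3872/243
D_q f = -(781/3)x^4 - 24x
E_{4/3} D_q f = -(781/3)x^4 - (12496/9)x^3 - (24992/9)x^2 - (201880/81)x - 207712/243
[D_q, E_{4/3}] f = (9376/9)x^3 + (70016/27)x^2 + (196096/81)x + 203840/243


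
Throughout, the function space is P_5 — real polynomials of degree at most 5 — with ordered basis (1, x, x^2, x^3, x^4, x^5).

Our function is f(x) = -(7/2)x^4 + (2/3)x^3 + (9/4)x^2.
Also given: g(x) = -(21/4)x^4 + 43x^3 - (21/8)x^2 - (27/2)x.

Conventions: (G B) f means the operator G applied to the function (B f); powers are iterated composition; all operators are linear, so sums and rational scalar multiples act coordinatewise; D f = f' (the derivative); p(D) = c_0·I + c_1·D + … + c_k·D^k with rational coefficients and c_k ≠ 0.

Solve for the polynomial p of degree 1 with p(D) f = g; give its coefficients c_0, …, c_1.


D^0 f = -(7/2)x^4 + (2/3)x^3 + (9/4)x^2
D^1 f = -14x^3 + 2x^2 + (9/2)x
matching coefficients of g against c_0 f + c_1 Df + … from the top degree down determines the c_i
solution: c_0 = 3/2, c_1 = -3

c_0 = 3/2, c_1 = -3


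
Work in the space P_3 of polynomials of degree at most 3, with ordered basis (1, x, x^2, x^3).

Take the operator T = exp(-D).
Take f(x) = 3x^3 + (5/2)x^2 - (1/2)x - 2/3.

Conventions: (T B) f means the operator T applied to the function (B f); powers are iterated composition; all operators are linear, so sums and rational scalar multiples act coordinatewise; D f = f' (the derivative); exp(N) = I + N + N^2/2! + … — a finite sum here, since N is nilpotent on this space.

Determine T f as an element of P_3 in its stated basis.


the image equals g(x) = 3x^3 - (13/2)x^2 + (7/2)x - 2/3

order-1 term: -9x^2 - 5x + 1/2
order-2 term: 9x + 5/2
order-3 term: -3
the series for exp(-D) f terminates at order 3
exp(-D) f = 3x^3 - (13/2)x^2 + (7/2)x - 2/3


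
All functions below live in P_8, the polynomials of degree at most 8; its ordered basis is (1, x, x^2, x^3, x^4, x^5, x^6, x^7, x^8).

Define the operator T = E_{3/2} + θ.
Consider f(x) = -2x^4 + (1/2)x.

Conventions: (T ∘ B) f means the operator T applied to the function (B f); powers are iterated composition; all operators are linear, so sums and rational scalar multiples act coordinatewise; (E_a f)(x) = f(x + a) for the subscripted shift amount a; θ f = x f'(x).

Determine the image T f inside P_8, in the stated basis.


E_{3/2} f = -2x^4 - 12x^3 - 27x^2 - (53/2)x - 75/8
θ f = -8x^4 + (1/2)x
(E_{3/2} + θ) f = -10x^4 - 12x^3 - 27x^2 - 26x - 75/8

g(x) = -10x^4 - 12x^3 - 27x^2 - 26x - 75/8


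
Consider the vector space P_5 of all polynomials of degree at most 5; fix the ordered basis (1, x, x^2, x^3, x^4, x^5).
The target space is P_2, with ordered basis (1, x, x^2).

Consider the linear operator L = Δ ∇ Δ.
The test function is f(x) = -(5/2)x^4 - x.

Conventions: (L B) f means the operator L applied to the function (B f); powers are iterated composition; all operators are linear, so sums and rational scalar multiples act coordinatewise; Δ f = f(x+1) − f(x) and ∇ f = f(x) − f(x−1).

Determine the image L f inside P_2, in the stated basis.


the image equals g(x) = -60x - 30

Δ f = -10x^3 - 15x^2 - 10x - 7/2
∇ Δ f = -30x^2 - 5
Δ ∇ Δ f = -60x - 30


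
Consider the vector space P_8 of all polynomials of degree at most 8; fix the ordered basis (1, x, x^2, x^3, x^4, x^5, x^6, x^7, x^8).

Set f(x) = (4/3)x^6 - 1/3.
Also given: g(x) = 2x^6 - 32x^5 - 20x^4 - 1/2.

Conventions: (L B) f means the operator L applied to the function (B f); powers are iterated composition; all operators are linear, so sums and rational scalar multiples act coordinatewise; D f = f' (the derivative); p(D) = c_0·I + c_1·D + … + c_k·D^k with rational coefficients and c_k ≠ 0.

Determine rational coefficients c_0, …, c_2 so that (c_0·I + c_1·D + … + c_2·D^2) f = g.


D^0 f = (4/3)x^6 - 1/3
D^1 f = 8x^5
D^2 f = 40x^4
matching coefficients of g against c_0 f + c_1 Df + … from the top degree down determines the c_i
solution: c_0 = 3/2, c_1 = -4, c_2 = -1/2

c_0 = 3/2, c_1 = -4, c_2 = -1/2


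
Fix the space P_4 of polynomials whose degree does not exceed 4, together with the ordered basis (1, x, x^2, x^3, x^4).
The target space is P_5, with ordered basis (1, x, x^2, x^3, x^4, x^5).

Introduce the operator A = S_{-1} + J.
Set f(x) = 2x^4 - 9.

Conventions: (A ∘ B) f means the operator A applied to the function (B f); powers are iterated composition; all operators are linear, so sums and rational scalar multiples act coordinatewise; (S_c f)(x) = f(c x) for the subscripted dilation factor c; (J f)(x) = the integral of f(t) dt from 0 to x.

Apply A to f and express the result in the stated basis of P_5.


the image equals g(x) = (2/5)x^5 + 2x^4 - 9x - 9

S_{-1} f = 2x^4 - 9
J f = (2/5)x^5 - 9x
(S_{-1} + J) f = (2/5)x^5 + 2x^4 - 9x - 9


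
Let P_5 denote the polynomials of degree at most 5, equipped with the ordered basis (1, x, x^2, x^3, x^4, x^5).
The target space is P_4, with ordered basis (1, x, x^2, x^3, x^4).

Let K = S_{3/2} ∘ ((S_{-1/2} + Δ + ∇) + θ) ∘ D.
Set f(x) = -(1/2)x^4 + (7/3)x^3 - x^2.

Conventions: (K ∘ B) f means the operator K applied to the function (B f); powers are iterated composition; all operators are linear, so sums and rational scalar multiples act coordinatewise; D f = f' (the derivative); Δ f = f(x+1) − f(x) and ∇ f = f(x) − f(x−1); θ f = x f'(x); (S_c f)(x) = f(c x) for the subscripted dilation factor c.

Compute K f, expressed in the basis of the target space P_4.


D f = -2x^3 + 7x^2 - 2x
S_{-1/2} D f = (1/4)x^3 + (7/4)x^2 + x
Δ D f = -6x^2 + 8x + 3
∇ D f = -6x^2 + 20x - 11
(S_{-1/2} + Δ + ∇) D f = (1/4)x^3 - (41/4)x^2 + 29x - 8
θ D f = -6x^3 + 14x^2 - 2x
((S_{-1/2} + Δ + ∇) + θ) D f = -(23/4)x^3 + (15/4)x^2 + 27x - 8
S_{3/2} ((S_{-1/2} + Δ + ∇) + θ) D f = -(621/32)x^3 + (135/16)x^2 + (81/2)x - 8

g(x) = -(621/32)x^3 + (135/16)x^2 + (81/2)x - 8


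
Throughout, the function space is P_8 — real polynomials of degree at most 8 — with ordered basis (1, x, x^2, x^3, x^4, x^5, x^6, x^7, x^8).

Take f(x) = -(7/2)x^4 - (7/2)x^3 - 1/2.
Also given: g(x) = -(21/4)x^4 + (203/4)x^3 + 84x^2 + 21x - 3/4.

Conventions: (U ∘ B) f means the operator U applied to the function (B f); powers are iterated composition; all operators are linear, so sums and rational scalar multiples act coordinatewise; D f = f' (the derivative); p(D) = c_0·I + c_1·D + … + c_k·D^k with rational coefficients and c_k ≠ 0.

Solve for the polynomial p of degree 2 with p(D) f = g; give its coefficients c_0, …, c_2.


c_0 = 3/2, c_1 = -4, c_2 = -1

D^0 f = -(7/2)x^4 - (7/2)x^3 - 1/2
D^1 f = -14x^3 - (21/2)x^2
D^2 f = -42x^2 - 21x
matching coefficients of g against c_0 f + c_1 Df + … from the top degree down determines the c_i
solution: c_0 = 3/2, c_1 = -4, c_2 = -1


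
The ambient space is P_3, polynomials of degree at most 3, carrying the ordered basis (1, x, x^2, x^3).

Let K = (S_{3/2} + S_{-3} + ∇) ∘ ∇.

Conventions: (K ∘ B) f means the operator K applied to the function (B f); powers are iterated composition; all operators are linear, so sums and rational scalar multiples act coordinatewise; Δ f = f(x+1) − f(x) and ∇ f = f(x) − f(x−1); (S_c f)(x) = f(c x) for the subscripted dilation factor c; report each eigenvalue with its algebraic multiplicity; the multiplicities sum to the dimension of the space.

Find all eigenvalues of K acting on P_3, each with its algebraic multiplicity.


image of 1: 0
image of x: 2
image of x^2: -3x
image of x^3: (135/4)x^2 + (21/2)x - 4
the matrix is upper triangular; its diagonal is (0, 0, 0, 0)
for a triangular matrix the eigenvalues are the diagonal entries, with algebraic multiplicity their repetition count

λ = 0 (multiplicity 4)


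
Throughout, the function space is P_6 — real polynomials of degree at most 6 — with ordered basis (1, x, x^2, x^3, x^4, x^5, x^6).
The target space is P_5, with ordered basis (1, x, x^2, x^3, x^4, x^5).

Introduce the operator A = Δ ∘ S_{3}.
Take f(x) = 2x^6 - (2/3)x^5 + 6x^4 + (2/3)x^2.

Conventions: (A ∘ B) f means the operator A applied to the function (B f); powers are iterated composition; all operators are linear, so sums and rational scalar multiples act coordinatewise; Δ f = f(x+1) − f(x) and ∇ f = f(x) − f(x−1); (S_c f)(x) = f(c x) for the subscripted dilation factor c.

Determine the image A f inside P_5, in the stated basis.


g(x) = 8748x^5 + 21060x^4 + 29484x^3 + 23166x^2 + 9894x + 1788

S_{3} f = 1458x^6 - 162x^5 + 486x^4 + 6x^2
Δ S_{3} f = 8748x^5 + 21060x^4 + 29484x^3 + 23166x^2 + 9894x + 1788


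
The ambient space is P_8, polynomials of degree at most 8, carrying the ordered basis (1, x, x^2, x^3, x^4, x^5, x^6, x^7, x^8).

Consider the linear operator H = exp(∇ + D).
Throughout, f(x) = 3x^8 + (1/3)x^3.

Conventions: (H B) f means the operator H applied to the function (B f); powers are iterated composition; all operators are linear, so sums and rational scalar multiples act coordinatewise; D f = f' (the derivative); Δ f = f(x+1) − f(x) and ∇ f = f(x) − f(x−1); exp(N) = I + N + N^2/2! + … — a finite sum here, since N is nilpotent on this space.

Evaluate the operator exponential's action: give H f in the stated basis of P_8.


order-1 term: 48x^7 - 84x^6 + 168x^5 - 210x^4 + 168x^3 - 82x^2 + 23x - 8/3
order-2 term: 336x^6 - 1008x^5 + 2310x^4 - 3360x^3 + 3108x^2 - 1676x + 403
order-3 term: 1344x^5 - 5040x^4 + 11760x^3 - 16380x^2 + 12936x - 13474/3
order-4 term: 3360x^4 - 13440x^3 + 28560x^2 - 31920x + 15099
order-5 term: 5376x^3 - 20160x^2 + 33600x - 21840
order-6 term: 5376x^2 - 16128x + 15456
order-7 term: 3072x - 5376
order-8 term: 768
the series for exp(∇ + D) f terminates at order 8
exp(∇ + D) f = 3x^8 + 48x^7 + 252x^6 + 504x^5 + 420x^4 + (1513/3)x^3 + 422x^2 - 93x + 16

the image equals g(x) = 3x^8 + 48x^7 + 252x^6 + 504x^5 + 420x^4 + (1513/3)x^3 + 422x^2 - 93x + 16


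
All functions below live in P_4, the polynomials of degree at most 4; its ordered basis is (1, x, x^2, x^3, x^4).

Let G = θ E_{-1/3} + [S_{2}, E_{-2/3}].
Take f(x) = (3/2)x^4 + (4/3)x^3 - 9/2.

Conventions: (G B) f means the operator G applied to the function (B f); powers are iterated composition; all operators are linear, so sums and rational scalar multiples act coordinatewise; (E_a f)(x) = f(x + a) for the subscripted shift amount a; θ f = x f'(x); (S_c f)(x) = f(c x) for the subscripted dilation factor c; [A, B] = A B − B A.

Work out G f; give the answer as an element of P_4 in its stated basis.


E_{-1/3} f = (3/2)x^4 - (2/3)x^3 - (1/3)x^2 + (2/9)x - 367/81
θ E_{-1/3} f = 6x^4 - 2x^3 - (2/3)x^2 + (2/9)x
E_{-2/3} f = (3/2)x^4 - (8/3)x^3 + (4/3)x^2 - 745/162
S_{2} E_{-2/3} f = 24x^4 - (64/3)x^3 + (16/3)x^2 - 745/162
S_{2} f = 24x^4 + (32/3)x^3 - 9/2
E_{-2/3} S_{2} f = 24x^4 - (160/3)x^3 + (128/3)x^2 - (128/9)x - 473/162
[S_{2}, E_{-2/3}] f = 32x^3 - (112/3)x^2 + (128/9)x - 136/81
(θ E_{-1/3} + [S_{2}, E_{-2/3}]) f = 6x^4 + 30x^3 - 38x^2 + (130/9)x - 136/81

the image equals g(x) = 6x^4 + 30x^3 - 38x^2 + (130/9)x - 136/81
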